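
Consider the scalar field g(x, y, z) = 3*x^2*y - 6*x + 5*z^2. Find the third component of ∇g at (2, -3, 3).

(∇g)_3 = ∂g/∂z = 10*z
At (2, -3, 3): 30.

30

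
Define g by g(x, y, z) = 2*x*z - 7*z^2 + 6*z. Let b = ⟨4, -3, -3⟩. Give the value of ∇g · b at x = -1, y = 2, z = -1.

-62

∂g/∂x = 2*z
∂g/∂y = 0
∂g/∂z = 2*x - 14*z + 6
∇g at (-1, 2, -1) = (-2, 0, 18)
∇g · b = (-2)(4) + (0)(-3) + (18)(-3) = -62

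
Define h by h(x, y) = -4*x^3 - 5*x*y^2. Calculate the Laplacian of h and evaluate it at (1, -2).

-34

∂²h/∂x² = -24*x
∂²h/∂y² = -10*x
∇²h = -34*x
At (1, -2): -34.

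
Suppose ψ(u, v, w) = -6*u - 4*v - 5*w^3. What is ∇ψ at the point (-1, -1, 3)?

(-6, -4, -135)

∂ψ/∂u = -6
∂ψ/∂v = -4
∂ψ/∂w = -15*w^2
∇ψ = (-6, -4, -15*w^2)
At (-1, -1, 3): (-6, -4, -135).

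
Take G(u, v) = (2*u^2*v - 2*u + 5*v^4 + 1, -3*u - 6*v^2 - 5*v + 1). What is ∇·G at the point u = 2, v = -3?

∂G₁/∂u = 4*u*v - 2
∂G₂/∂v = -12*v - 5
∇·G = 4*u*v - 12*v - 7
At (2, -3): 5.

5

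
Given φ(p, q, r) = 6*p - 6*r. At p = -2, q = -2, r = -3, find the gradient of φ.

(6, 0, -6)

∂φ/∂p = 6
∂φ/∂q = 0
∂φ/∂r = -6
∇φ = (6, 0, -6)
At (-2, -2, -3): (6, 0, -6).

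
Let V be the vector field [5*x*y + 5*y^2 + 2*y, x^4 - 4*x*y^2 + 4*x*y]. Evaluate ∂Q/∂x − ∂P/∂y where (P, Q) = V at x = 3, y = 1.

∂V₂/∂x = 4*x^3 - 4*y^2 + 4*y
∂V₁/∂y = 5*x + 10*y + 2
Scalar curl = 4*x^3 - 5*x - 4*y^2 - 6*y - 2
At (3, 1): 81.

81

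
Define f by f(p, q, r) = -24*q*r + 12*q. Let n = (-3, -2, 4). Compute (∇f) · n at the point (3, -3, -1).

∂f/∂p = 0
∂f/∂q = -24*r + 12
∂f/∂r = -24*q
∇f at (3, -3, -1) = (0, 36, 72)
∇f · n = (0)(-3) + (36)(-2) + (72)(4) = 216

216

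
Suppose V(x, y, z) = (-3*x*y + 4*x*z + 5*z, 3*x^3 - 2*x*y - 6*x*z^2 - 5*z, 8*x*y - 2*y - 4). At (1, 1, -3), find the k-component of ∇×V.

(∇×V)_3 = ∂V₂/∂x − ∂V₁/∂y
= 9*x^2 - 2*y - 6*z^2 − (-3*x)
= 9*x^2 + 3*x - 2*y - 6*z^2
At (1, 1, -3): -44.

-44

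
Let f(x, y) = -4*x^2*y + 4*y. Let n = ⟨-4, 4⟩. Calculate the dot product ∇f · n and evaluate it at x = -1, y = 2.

∂f/∂x = -8*x*y
∂f/∂y = -4*x^2 + 4
∇f at (-1, 2) = (16, 0)
∇f · n = (16)(-4) + (0)(4) = -64

-64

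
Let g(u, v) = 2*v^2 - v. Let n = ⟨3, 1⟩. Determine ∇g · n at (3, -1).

∂g/∂u = 0
∂g/∂v = 4*v - 1
∇g at (3, -1) = (0, -5)
∇g · n = (0)(3) + (-5)(1) = -5

-5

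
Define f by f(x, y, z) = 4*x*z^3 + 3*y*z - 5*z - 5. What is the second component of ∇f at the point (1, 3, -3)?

-9

(∇f)_2 = ∂f/∂y = 3*z
At (1, 3, -3): -9.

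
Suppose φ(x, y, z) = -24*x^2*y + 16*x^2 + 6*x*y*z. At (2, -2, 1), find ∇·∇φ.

128

∂²φ/∂x² = 16*(-3*y + 2)
∂²φ/∂y² = 0
∂²φ/∂z² = 0
∇²φ = -48*y + 32
At (2, -2, 1): 128.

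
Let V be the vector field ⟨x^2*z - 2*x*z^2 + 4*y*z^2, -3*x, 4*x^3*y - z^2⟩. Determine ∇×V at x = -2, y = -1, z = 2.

(∇×V)₁ = ∂V₃/∂y − ∂V₂/∂z = 4*x^3
(∇×V)₂ = ∂V₁/∂z − ∂V₃/∂x = -12*x^2*y + x^2 - 4*x*z + 8*y*z
(∇×V)₃ = ∂V₂/∂x − ∂V₁/∂y = -4*z^2 - 3
∇×V = (4*x^3, -12*x^2*y + x^2 - 4*x*z + 8*y*z, -4*z^2 - 3)
At (-2, -1, 2): (-32, 52, -19).

(-32, 52, -19)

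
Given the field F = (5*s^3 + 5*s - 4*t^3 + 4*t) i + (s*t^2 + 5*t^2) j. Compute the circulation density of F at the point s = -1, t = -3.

∂F₂/∂s = t^2
∂F₁/∂t = -12*t^2 + 4
Scalar curl = 13*t^2 - 4
At (-1, -3): 113.

113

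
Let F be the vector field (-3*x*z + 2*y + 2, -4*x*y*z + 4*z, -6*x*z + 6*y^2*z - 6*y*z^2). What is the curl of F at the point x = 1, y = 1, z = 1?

(∇×F)₁ = ∂F₃/∂y − ∂F₂/∂z = 4*x*y + 12*y*z - 6*z^2 - 4
(∇×F)₂ = ∂F₁/∂z − ∂F₃/∂x = -3*x + 6*z
(∇×F)₃ = ∂F₂/∂x − ∂F₁/∂y = -4*y*z - 2
∇×F = (4*x*y + 12*y*z - 6*z^2 - 4, -3*x + 6*z, -4*y*z - 2)
At (1, 1, 1): (6, 3, -6).

(6, 3, -6)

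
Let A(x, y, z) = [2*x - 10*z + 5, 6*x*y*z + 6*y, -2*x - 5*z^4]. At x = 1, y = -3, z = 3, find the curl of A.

(∇×A)₁ = ∂A₃/∂y − ∂A₂/∂z = -6*x*y
(∇×A)₂ = ∂A₁/∂z − ∂A₃/∂x = -8
(∇×A)₃ = ∂A₂/∂x − ∂A₁/∂y = 6*y*z
∇×A = (-6*x*y, -8, 6*y*z)
At (1, -3, 3): (18, -8, -54).

(18, -8, -54)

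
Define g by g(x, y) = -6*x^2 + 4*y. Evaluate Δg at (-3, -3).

-12

∂²g/∂x² = -12
∂²g/∂y² = 0
∇²g = -12
At (-3, -3): -12.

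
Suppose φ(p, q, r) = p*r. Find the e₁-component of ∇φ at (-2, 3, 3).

3

(∇φ)_1 = ∂φ/∂p = r
At (-2, 3, 3): 3.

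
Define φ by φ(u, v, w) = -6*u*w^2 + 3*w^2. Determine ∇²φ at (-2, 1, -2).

∂²φ/∂u² = 0
∂²φ/∂v² = 0
∂²φ/∂w² = 6*(-2*u + 1)
∇²φ = -12*u + 6
At (-2, 1, -2): 30.

30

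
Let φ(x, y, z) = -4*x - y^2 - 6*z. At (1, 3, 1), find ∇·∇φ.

-2

∂²φ/∂x² = 0
∂²φ/∂y² = -2
∂²φ/∂z² = 0
∇²φ = -2
At (1, 3, 1): -2.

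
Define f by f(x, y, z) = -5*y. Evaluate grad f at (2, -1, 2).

∂f/∂x = 0
∂f/∂y = -5
∂f/∂z = 0
∇f = (0, -5, 0)
At (2, -1, 2): (0, -5, 0).

(0, -5, 0)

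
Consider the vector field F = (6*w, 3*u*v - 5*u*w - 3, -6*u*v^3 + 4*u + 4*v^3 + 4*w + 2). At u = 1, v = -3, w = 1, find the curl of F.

(-49, -160, -14)

(∇×F)₁ = ∂F₃/∂v − ∂F₂/∂w = -18*u*v^2 + 5*u + 12*v^2
(∇×F)₂ = ∂F₁/∂w − ∂F₃/∂u = 6*v^3 + 2
(∇×F)₃ = ∂F₂/∂u − ∂F₁/∂v = 3*v - 5*w
∇×F = (-18*u*v^2 + 5*u + 12*v^2, 6*v^3 + 2, 3*v - 5*w)
At (1, -3, 1): (-49, -160, -14).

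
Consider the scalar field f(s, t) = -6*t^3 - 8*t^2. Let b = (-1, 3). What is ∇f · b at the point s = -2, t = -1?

-6

∂f/∂s = 0
∂f/∂t = -18*t^2 - 16*t
∇f at (-2, -1) = (0, -2)
∇f · b = (0)(-1) + (-2)(3) = -6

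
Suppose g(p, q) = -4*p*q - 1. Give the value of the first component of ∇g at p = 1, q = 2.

-8

(∇g)_1 = ∂g/∂p = -4*q
At (1, 2): -8.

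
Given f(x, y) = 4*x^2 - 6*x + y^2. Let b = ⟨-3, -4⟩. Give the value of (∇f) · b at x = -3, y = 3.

66

∂f/∂x = 8*x - 6
∂f/∂y = 2*y
∇f at (-3, 3) = (-30, 6)
∇f · b = (-30)(-3) + (6)(-4) = 66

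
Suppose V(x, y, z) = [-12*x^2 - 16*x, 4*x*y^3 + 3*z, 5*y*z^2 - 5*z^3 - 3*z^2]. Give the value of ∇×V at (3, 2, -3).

(42, 0, 32)

(∇×V)₁ = ∂V₃/∂y − ∂V₂/∂z = 5*z^2 - 3
(∇×V)₂ = ∂V₁/∂z − ∂V₃/∂x = 0
(∇×V)₃ = ∂V₂/∂x − ∂V₁/∂y = 4*y^3
∇×V = (5*z^2 - 3, 0, 4*y^3)
At (3, 2, -3): (42, 0, 32).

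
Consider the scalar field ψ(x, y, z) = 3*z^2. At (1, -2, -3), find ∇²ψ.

∂²ψ/∂x² = 0
∂²ψ/∂y² = 0
∂²ψ/∂z² = 6
∇²ψ = 6
At (1, -2, -3): 6.

6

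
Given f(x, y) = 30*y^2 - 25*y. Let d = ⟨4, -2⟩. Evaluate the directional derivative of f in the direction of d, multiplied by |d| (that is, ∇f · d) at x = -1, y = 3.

-310

∂f/∂x = 0
∂f/∂y = 60*y - 25
∇f at (-1, 3) = (0, 155)
∇f · d = (0)(4) + (155)(-2) = -310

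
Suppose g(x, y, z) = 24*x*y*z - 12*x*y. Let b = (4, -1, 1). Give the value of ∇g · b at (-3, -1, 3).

∂g/∂x = 24*y*z - 12*y
∂g/∂y = 24*x*z - 12*x
∂g/∂z = 24*x*y
∇g at (-3, -1, 3) = (-60, -180, 72)
∇g · b = (-60)(4) + (-180)(-1) + (72)(1) = 12

12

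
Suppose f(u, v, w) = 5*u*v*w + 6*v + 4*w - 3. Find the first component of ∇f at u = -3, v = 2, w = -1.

(∇f)_1 = ∂f/∂u = 5*v*w
At (-3, 2, -1): -10.

-10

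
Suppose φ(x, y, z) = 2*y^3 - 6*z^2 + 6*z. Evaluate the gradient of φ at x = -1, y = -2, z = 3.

(0, 24, -30)

∂φ/∂x = 0
∂φ/∂y = 6*y^2
∂φ/∂z = -12*z + 6
∇φ = (0, 6*y^2, -12*z + 6)
At (-1, -2, 3): (0, 24, -30).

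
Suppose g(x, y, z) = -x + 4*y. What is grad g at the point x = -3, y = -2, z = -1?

∂g/∂x = -1
∂g/∂y = 4
∂g/∂z = 0
∇g = (-1, 4, 0)
At (-3, -2, -1): (-1, 4, 0).

(-1, 4, 0)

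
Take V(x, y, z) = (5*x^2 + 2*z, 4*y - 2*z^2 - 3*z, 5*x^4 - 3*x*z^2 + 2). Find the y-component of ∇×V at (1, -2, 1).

-15

(∇×V)_2 = ∂V₁/∂z − ∂V₃/∂x
= 2 − (20*x^3 - 3*z^2)
= -20*x^3 + 3*z^2 + 2
At (1, -2, 1): -15.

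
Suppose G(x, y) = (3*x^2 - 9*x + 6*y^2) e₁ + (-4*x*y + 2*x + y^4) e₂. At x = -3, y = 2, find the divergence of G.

17

∂G₁/∂x = 6*x - 9
∂G₂/∂y = -4*x + 4*y^3
∇·G = 2*x + 4*y^3 - 9
At (-3, 2): 17.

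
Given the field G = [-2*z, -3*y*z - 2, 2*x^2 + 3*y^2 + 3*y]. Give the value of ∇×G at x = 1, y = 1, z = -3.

(12, -6, 0)

(∇×G)₁ = ∂G₃/∂y − ∂G₂/∂z = 9*y + 3
(∇×G)₂ = ∂G₁/∂z − ∂G₃/∂x = -4*x - 2
(∇×G)₃ = ∂G₂/∂x − ∂G₁/∂y = 0
∇×G = (9*y + 3, -4*x - 2, 0)
At (1, 1, -3): (12, -6, 0).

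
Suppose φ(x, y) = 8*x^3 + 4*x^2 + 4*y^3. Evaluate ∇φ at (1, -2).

(32, 48)

∂φ/∂x = 24*x^2 + 8*x
∂φ/∂y = 12*y^2
∇φ = (24*x^2 + 8*x, 12*y^2)
At (1, -2): (32, 48).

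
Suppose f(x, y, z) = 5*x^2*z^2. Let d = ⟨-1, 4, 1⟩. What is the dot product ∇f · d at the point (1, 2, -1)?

∂f/∂x = 10*x*z^2
∂f/∂y = 0
∂f/∂z = 10*x^2*z
∇f at (1, 2, -1) = (10, 0, -10)
∇f · d = (10)(-1) + (0)(4) + (-10)(1) = -20

-20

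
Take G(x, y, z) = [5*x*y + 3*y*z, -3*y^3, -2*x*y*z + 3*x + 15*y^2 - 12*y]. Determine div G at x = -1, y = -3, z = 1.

∂G₁/∂x = 5*y
∂G₂/∂y = -9*y^2
∂G₃/∂z = -2*x*y
∇·G = -2*x*y - 9*y^2 + 5*y
At (-1, -3, 1): -102.

-102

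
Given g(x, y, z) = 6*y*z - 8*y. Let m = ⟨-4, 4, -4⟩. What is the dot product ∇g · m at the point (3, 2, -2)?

-128

∂g/∂x = 0
∂g/∂y = 6*z - 8
∂g/∂z = 6*y
∇g at (3, 2, -2) = (0, -20, 12)
∇g · m = (0)(-4) + (-20)(4) + (12)(-4) = -128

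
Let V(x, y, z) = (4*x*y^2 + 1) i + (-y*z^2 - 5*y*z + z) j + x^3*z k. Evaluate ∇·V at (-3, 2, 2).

∂V₁/∂x = 4*y^2
∂V₂/∂y = -z^2 - 5*z
∂V₃/∂z = x^3
∇·V = x^3 + 4*y^2 - z^2 - 5*z
At (-3, 2, 2): -25.

-25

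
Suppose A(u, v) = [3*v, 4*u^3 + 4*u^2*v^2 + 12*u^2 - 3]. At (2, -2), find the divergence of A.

-64

∂A₁/∂u = 0
∂A₂/∂v = 8*u^2*v
∇·A = 8*u^2*v
At (2, -2): -64.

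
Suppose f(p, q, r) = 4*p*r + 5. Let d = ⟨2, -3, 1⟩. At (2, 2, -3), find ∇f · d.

-16

∂f/∂p = 4*r
∂f/∂q = 0
∂f/∂r = 4*p
∇f at (2, 2, -3) = (-12, 0, 8)
∇f · d = (-12)(2) + (0)(-3) + (8)(1) = -16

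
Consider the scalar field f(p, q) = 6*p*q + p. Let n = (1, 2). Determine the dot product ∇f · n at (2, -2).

13

∂f/∂p = 6*q + 1
∂f/∂q = 6*p
∇f at (2, -2) = (-11, 12)
∇f · n = (-11)(1) + (12)(2) = 13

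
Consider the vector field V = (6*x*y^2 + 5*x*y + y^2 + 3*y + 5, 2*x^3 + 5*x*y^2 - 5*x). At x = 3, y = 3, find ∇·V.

∂V₁/∂x = 6*y^2 + 5*y
∂V₂/∂y = 10*x*y
∇·V = 10*x*y + 6*y^2 + 5*y
At (3, 3): 159.

159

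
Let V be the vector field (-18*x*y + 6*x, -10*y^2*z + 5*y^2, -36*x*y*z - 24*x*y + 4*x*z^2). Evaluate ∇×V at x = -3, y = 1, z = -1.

(-26, -16, -54)

(∇×V)₁ = ∂V₃/∂y − ∂V₂/∂z = -36*x*z - 24*x + 10*y^2
(∇×V)₂ = ∂V₁/∂z − ∂V₃/∂x = 36*y*z + 24*y - 4*z^2
(∇×V)₃ = ∂V₂/∂x − ∂V₁/∂y = 18*x
∇×V = (-36*x*z - 24*x + 10*y^2, 36*y*z + 24*y - 4*z^2, 18*x)
At (-3, 1, -1): (-26, -16, -54).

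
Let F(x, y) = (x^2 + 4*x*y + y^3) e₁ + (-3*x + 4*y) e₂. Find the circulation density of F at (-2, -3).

∂F₂/∂x = -3
∂F₁/∂y = 4*x + 3*y^2
Scalar curl = -4*x - 3*y^2 - 3
At (-2, -3): -22.

-22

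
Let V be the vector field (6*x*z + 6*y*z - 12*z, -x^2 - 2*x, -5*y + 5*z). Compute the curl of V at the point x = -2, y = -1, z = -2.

(-5, -30, 14)

(∇×V)₁ = ∂V₃/∂y − ∂V₂/∂z = -5
(∇×V)₂ = ∂V₁/∂z − ∂V₃/∂x = 6*x + 6*y - 12
(∇×V)₃ = ∂V₂/∂x − ∂V₁/∂y = -2*x - 6*z - 2
∇×V = (-5, 6*x + 6*y - 12, -2*x - 6*z - 2)
At (-2, -1, -2): (-5, -30, 14).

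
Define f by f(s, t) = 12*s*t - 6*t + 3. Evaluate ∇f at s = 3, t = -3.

(-36, 30)

∂f/∂s = 12*t
∂f/∂t = 12*s - 6
∇f = (12*t, 12*s - 6)
At (3, -3): (-36, 30).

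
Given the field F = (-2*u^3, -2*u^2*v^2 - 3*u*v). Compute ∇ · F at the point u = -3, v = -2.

∂F₁/∂u = -6*u^2
∂F₂/∂v = -4*u^2*v - 3*u
∇·F = -4*u^2*v - 6*u^2 - 3*u
At (-3, -2): 27.

27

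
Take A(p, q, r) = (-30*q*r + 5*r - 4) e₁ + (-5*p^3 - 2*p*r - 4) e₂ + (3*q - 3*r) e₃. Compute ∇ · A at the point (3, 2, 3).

-3

∂A₁/∂p = 0
∂A₂/∂q = 0
∂A₃/∂r = -3
∇·A = -3
At (3, 2, 3): -3.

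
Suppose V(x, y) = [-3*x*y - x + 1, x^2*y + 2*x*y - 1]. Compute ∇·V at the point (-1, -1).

1

∂V₁/∂x = -3*y - 1
∂V₂/∂y = x^2 + 2*x
∇·V = x^2 + 2*x - 3*y - 1
At (-1, -1): 1.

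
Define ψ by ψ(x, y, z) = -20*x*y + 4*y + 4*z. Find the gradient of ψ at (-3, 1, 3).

(-20, 64, 4)

∂ψ/∂x = -20*y
∂ψ/∂y = -20*x + 4
∂ψ/∂z = 4
∇ψ = (-20*y, -20*x + 4, 4)
At (-3, 1, 3): (-20, 64, 4).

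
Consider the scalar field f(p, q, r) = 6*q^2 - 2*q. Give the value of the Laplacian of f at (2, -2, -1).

∂²f/∂p² = 0
∂²f/∂q² = 12
∂²f/∂r² = 0
∇²f = 12
At (2, -2, -1): 12.

12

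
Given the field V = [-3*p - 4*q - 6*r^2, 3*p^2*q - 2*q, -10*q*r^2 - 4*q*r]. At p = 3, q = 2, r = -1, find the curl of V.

(∇×V)₁ = ∂V₃/∂q − ∂V₂/∂r = -10*r^2 - 4*r
(∇×V)₂ = ∂V₁/∂r − ∂V₃/∂p = -12*r
(∇×V)₃ = ∂V₂/∂p − ∂V₁/∂q = 6*p*q + 4
∇×V = (-10*r^2 - 4*r, -12*r, 6*p*q + 4)
At (3, 2, -1): (-6, 12, 40).

(-6, 12, 40)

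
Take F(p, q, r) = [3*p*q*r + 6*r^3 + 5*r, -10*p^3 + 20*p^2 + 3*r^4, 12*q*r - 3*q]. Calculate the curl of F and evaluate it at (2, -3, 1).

(-3, 5, -46)

(∇×F)₁ = ∂F₃/∂q − ∂F₂/∂r = -12*r^3 + 12*r - 3
(∇×F)₂ = ∂F₁/∂r − ∂F₃/∂p = 3*p*q + 18*r^2 + 5
(∇×F)₃ = ∂F₂/∂p − ∂F₁/∂q = -30*p^2 - 3*p*r + 40*p
∇×F = (-12*r^3 + 12*r - 3, 3*p*q + 18*r^2 + 5, -30*p^2 - 3*p*r + 40*p)
At (2, -3, 1): (-3, 5, -46).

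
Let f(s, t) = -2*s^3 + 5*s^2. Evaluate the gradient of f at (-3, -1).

∂f/∂s = -6*s^2 + 10*s
∂f/∂t = 0
∇f = (-6*s^2 + 10*s, 0)
At (-3, -1): (-84, 0).

(-84, 0)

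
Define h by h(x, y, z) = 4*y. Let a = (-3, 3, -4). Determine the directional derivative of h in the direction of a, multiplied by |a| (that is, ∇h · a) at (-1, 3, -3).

∂h/∂x = 0
∂h/∂y = 4
∂h/∂z = 0
∇h at (-1, 3, -3) = (0, 4, 0)
∇h · a = (0)(-3) + (4)(3) + (0)(-4) = 12

12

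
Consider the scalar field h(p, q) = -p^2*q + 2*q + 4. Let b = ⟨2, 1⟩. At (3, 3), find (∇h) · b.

-43

∂h/∂p = -2*p*q
∂h/∂q = -p^2 + 2
∇h at (3, 3) = (-18, -7)
∇h · b = (-18)(2) + (-7)(1) = -43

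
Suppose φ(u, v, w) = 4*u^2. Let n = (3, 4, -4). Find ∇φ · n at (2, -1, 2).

∂φ/∂u = 8*u
∂φ/∂v = 0
∂φ/∂w = 0
∇φ at (2, -1, 2) = (16, 0, 0)
∇φ · n = (16)(3) + (0)(4) + (0)(-4) = 48

48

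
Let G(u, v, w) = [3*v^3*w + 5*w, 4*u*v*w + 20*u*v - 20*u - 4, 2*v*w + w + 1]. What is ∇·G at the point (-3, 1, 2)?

-81

∂G₁/∂u = 0
∂G₂/∂v = 4*u*w + 20*u
∂G₃/∂w = 2*v + 1
∇·G = 4*u*w + 20*u + 2*v + 1
At (-3, 1, 2): -81.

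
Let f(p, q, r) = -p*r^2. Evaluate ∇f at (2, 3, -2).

(-4, 0, 8)

∂f/∂p = -r^2
∂f/∂q = 0
∂f/∂r = -2*p*r
∇f = (-r^2, 0, -2*p*r)
At (2, 3, -2): (-4, 0, 8).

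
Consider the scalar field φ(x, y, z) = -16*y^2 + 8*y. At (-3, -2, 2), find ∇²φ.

∂²φ/∂x² = 0
∂²φ/∂y² = -32
∂²φ/∂z² = 0
∇²φ = -32
At (-3, -2, 2): -32.

-32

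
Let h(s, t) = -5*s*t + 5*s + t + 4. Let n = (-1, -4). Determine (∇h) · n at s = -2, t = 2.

-39

∂h/∂s = -5*t + 5
∂h/∂t = -5*s + 1
∇h at (-2, 2) = (-5, 11)
∇h · n = (-5)(-1) + (11)(-4) = -39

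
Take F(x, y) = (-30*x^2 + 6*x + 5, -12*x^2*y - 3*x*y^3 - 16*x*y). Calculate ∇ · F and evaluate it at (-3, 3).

369

∂F₁/∂x = -60*x + 6
∂F₂/∂y = -12*x^2 - 9*x*y^2 - 16*x
∇·F = -12*x^2 - 9*x*y^2 - 76*x + 6
At (-3, 3): 369.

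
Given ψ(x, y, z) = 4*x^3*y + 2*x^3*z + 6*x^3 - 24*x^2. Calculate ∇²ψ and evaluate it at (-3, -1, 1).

-120

∂²ψ/∂x² = 12*(2*x*y + x*z + 3*x - 4)
∂²ψ/∂y² = 0
∂²ψ/∂z² = 0
∇²ψ = 24*x*y + 12*x*z + 36*x - 48
At (-3, -1, 1): -120.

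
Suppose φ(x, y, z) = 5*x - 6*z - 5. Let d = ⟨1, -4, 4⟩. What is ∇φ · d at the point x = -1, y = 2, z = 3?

∂φ/∂x = 5
∂φ/∂y = 0
∂φ/∂z = -6
∇φ at (-1, 2, 3) = (5, 0, -6)
∇φ · d = (5)(1) + (0)(-4) + (-6)(4) = -19

-19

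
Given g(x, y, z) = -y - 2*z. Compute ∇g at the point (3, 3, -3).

(0, -1, -2)

∂g/∂x = 0
∂g/∂y = -1
∂g/∂z = -2
∇g = (0, -1, -2)
At (3, 3, -3): (0, -1, -2).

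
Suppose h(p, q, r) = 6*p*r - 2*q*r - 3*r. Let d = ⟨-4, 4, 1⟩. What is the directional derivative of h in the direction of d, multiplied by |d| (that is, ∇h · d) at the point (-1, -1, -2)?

∂h/∂p = 6*r
∂h/∂q = -2*r
∂h/∂r = 6*p - 2*q - 3
∇h at (-1, -1, -2) = (-12, 4, -7)
∇h · d = (-12)(-4) + (4)(4) + (-7)(1) = 57

57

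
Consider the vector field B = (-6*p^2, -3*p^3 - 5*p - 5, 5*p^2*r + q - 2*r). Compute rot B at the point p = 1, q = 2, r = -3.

(∇×B)₁ = ∂B₃/∂q − ∂B₂/∂r = 1
(∇×B)₂ = ∂B₁/∂r − ∂B₃/∂p = -10*p*r
(∇×B)₃ = ∂B₂/∂p − ∂B₁/∂q = -9*p^2 - 5
∇×B = (1, -10*p*r, -9*p^2 - 5)
At (1, 2, -3): (1, 30, -14).

(1, 30, -14)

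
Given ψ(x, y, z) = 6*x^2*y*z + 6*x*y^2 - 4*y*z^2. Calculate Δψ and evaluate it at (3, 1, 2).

52

∂²ψ/∂x² = 12*y*z
∂²ψ/∂y² = 12*x
∂²ψ/∂z² = -8*y
∇²ψ = 12*x + 12*y*z - 8*y
At (3, 1, 2): 52.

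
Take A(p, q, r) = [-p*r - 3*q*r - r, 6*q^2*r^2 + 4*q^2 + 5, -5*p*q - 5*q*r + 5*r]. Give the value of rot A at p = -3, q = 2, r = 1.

(∇×A)₁ = ∂A₃/∂q − ∂A₂/∂r = -5*p - 12*q^2*r - 5*r
(∇×A)₂ = ∂A₁/∂r − ∂A₃/∂p = -p + 2*q - 1
(∇×A)₃ = ∂A₂/∂p − ∂A₁/∂q = 3*r
∇×A = (-5*p - 12*q^2*r - 5*r, -p + 2*q - 1, 3*r)
At (-3, 2, 1): (-38, 6, 3).

(-38, 6, 3)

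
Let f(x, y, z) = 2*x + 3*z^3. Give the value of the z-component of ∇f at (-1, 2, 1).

(∇f)_3 = ∂f/∂z = 9*z^2
At (-1, 2, 1): 9.

9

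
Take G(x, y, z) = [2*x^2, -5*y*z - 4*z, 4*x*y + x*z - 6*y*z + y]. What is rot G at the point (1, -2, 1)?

(-7, 7, 0)

(∇×G)₁ = ∂G₃/∂y − ∂G₂/∂z = 4*x + 5*y - 6*z + 5
(∇×G)₂ = ∂G₁/∂z − ∂G₃/∂x = -4*y - z
(∇×G)₃ = ∂G₂/∂x − ∂G₁/∂y = 0
∇×G = (4*x + 5*y - 6*z + 5, -4*y - z, 0)
At (1, -2, 1): (-7, 7, 0).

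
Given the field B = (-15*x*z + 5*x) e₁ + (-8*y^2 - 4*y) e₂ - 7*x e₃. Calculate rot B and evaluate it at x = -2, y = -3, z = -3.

(0, 37, 0)

(∇×B)₁ = ∂B₃/∂y − ∂B₂/∂z = 0
(∇×B)₂ = ∂B₁/∂z − ∂B₃/∂x = -15*x + 7
(∇×B)₃ = ∂B₂/∂x − ∂B₁/∂y = 0
∇×B = (0, -15*x + 7, 0)
At (-2, -3, -3): (0, 37, 0).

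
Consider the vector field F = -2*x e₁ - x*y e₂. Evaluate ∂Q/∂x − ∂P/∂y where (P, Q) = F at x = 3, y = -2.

2

∂F₂/∂x = -y
∂F₁/∂y = 0
Scalar curl = -y
At (3, -2): 2.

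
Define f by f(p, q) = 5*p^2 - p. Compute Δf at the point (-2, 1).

10

∂²f/∂p² = 10
∂²f/∂q² = 0
∇²f = 10
At (-2, 1): 10.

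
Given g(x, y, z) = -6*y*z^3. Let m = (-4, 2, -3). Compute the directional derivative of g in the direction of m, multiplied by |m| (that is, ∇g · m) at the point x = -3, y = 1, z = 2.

120

∂g/∂x = 0
∂g/∂y = -6*z^3
∂g/∂z = -18*y*z^2
∇g at (-3, 1, 2) = (0, -48, -72)
∇g · m = (0)(-4) + (-48)(2) + (-72)(-3) = 120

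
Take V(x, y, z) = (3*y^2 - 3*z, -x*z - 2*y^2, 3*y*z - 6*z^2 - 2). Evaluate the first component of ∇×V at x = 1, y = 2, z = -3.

-8

(∇×V)_1 = ∂V₃/∂y − ∂V₂/∂z
= 3*z − (-x)
= x + 3*z
At (1, 2, -3): -8.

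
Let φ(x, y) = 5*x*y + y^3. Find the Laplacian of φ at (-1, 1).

6

∂²φ/∂x² = 0
∂²φ/∂y² = 6*y
∇²φ = 6*y
At (-1, 1): 6.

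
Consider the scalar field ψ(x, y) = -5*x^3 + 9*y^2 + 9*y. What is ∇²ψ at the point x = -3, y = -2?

∂²ψ/∂x² = -30*x
∂²ψ/∂y² = 18
∇²ψ = -30*x + 18
At (-3, -2): 108.

108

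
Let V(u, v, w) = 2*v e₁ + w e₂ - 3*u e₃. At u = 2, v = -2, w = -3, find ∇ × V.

(-1, 3, -2)

(∇×V)₁ = ∂V₃/∂v − ∂V₂/∂w = -1
(∇×V)₂ = ∂V₁/∂w − ∂V₃/∂u = 3
(∇×V)₃ = ∂V₂/∂u − ∂V₁/∂v = -2
∇×V = (-1, 3, -2)
At (2, -2, -3): (-1, 3, -2).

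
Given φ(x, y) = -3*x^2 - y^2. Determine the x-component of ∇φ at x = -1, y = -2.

6

(∇φ)_1 = ∂φ/∂x = -6*x
At (-1, -2): 6.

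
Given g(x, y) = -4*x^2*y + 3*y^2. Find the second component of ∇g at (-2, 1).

(∇g)_2 = ∂g/∂y = -4*x^2 + 6*y
At (-2, 1): -10.

-10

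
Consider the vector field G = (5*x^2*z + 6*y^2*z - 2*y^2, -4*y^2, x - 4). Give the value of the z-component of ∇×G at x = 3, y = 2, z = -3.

(∇×G)_3 = ∂G₂/∂x − ∂G₁/∂y
= 0 − (12*y*z - 4*y)
= -12*y*z + 4*y
At (3, 2, -3): 80.

80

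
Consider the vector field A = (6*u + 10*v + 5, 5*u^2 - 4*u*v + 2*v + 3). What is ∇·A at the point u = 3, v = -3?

∂A₁/∂u = 6
∂A₂/∂v = -4*u + 2
∇·A = -4*u + 8
At (3, -3): -4.

-4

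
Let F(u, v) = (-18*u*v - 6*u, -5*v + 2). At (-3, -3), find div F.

43

∂F₁/∂u = -18*v - 6
∂F₂/∂v = -5
∇·F = -18*v - 11
At (-3, -3): 43.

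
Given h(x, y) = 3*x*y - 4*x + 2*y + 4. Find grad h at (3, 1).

(-1, 11)

∂h/∂x = 3*y - 4
∂h/∂y = 3*x + 2
∇h = (3*y - 4, 3*x + 2)
At (3, 1): (-1, 11).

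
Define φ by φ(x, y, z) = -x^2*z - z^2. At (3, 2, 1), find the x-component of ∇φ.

(∇φ)_1 = ∂φ/∂x = -2*x*z
At (3, 2, 1): -6.

-6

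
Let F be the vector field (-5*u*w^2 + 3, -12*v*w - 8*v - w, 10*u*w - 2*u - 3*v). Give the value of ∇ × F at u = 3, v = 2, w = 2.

(22, -78, 0)

(∇×F)₁ = ∂F₃/∂v − ∂F₂/∂w = 12*v - 2
(∇×F)₂ = ∂F₁/∂w − ∂F₃/∂u = -10*u*w - 10*w + 2
(∇×F)₃ = ∂F₂/∂u − ∂F₁/∂v = 0
∇×F = (12*v - 2, -10*u*w - 10*w + 2, 0)
At (3, 2, 2): (22, -78, 0).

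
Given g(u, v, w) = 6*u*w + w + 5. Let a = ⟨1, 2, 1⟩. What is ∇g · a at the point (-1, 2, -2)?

-17

∂g/∂u = 6*w
∂g/∂v = 0
∂g/∂w = 6*u + 1
∇g at (-1, 2, -2) = (-12, 0, -5)
∇g · a = (-12)(1) + (0)(2) + (-5)(1) = -17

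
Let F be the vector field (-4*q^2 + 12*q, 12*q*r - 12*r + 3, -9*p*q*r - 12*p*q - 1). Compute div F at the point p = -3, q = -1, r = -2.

-51

∂F₁/∂p = 0
∂F₂/∂q = 12*r
∂F₃/∂r = -9*p*q
∇·F = -9*p*q + 12*r
At (-3, -1, -2): -51.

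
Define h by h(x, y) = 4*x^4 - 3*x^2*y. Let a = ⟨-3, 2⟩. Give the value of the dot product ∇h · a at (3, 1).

∂h/∂x = 16*x^3 - 6*x*y
∂h/∂y = -3*x^2
∇h at (3, 1) = (414, -27)
∇h · a = (414)(-3) + (-27)(2) = -1296

-1296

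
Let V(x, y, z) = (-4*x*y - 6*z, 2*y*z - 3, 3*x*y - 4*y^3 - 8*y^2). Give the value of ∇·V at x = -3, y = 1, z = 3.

2

∂V₁/∂x = -4*y
∂V₂/∂y = 2*z
∂V₃/∂z = 0
∇·V = -4*y + 2*z
At (-3, 1, 3): 2.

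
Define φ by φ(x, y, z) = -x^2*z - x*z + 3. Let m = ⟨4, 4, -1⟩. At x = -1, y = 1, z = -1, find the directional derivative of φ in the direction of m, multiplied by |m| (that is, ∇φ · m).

-4

∂φ/∂x = -2*x*z - z
∂φ/∂y = 0
∂φ/∂z = -x^2 - x
∇φ at (-1, 1, -1) = (-1, 0, 0)
∇φ · m = (-1)(4) + (0)(4) + (0)(-1) = -4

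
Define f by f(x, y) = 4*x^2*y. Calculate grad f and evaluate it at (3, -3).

(-72, 36)

∂f/∂x = 8*x*y
∂f/∂y = 4*x^2
∇f = (8*x*y, 4*x^2)
At (3, -3): (-72, 36).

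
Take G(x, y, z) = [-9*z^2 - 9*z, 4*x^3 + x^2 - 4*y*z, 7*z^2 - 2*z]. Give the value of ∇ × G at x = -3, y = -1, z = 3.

(∇×G)₁ = ∂G₃/∂y − ∂G₂/∂z = 4*y
(∇×G)₂ = ∂G₁/∂z − ∂G₃/∂x = -18*z - 9
(∇×G)₃ = ∂G₂/∂x − ∂G₁/∂y = 12*x^2 + 2*x
∇×G = (4*y, -18*z - 9, 12*x^2 + 2*x)
At (-3, -1, 3): (-4, -63, 102).

(-4, -63, 102)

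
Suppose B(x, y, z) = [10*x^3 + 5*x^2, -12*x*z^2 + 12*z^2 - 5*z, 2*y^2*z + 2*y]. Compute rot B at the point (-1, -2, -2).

(∇×B)₁ = ∂B₃/∂y − ∂B₂/∂z = 24*x*z + 4*y*z - 24*z + 7
(∇×B)₂ = ∂B₁/∂z − ∂B₃/∂x = 0
(∇×B)₃ = ∂B₂/∂x − ∂B₁/∂y = -12*z^2
∇×B = (24*x*z + 4*y*z - 24*z + 7, 0, -12*z^2)
At (-1, -2, -2): (119, 0, -48).

(119, 0, -48)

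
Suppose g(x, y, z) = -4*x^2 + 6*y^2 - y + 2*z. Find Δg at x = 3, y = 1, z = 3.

∂²g/∂x² = -8
∂²g/∂y² = 12
∂²g/∂z² = 0
∇²g = 4
At (3, 1, 3): 4.

4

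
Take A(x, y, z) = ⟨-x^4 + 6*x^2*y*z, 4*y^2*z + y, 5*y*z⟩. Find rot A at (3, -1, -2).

(-14, -54, 108)

(∇×A)₁ = ∂A₃/∂y − ∂A₂/∂z = -4*y^2 + 5*z
(∇×A)₂ = ∂A₁/∂z − ∂A₃/∂x = 6*x^2*y
(∇×A)₃ = ∂A₂/∂x − ∂A₁/∂y = -6*x^2*z
∇×A = (-4*y^2 + 5*z, 6*x^2*y, -6*x^2*z)
At (3, -1, -2): (-14, -54, 108).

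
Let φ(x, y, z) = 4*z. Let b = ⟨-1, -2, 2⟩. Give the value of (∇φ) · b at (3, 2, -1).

∂φ/∂x = 0
∂φ/∂y = 0
∂φ/∂z = 4
∇φ at (3, 2, -1) = (0, 0, 4)
∇φ · b = (0)(-1) + (0)(-2) + (4)(2) = 8

8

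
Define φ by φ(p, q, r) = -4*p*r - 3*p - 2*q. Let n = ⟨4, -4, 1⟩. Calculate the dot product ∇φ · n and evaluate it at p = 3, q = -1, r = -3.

32

∂φ/∂p = -4*r - 3
∂φ/∂q = -2
∂φ/∂r = -4*p
∇φ at (3, -1, -3) = (9, -2, -12)
∇φ · n = (9)(4) + (-2)(-4) + (-12)(1) = 32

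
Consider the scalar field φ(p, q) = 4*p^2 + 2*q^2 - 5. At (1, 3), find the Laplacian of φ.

∂²φ/∂p² = 8
∂²φ/∂q² = 4
∇²φ = 12
At (1, 3): 12.

12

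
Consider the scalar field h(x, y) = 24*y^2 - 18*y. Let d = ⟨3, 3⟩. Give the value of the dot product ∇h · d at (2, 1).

90

∂h/∂x = 0
∂h/∂y = 48*y - 18
∇h at (2, 1) = (0, 30)
∇h · d = (0)(3) + (30)(3) = 90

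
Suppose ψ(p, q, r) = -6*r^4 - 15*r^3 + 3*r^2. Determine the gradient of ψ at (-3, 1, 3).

(0, 0, -1035)

∂ψ/∂p = 0
∂ψ/∂q = 0
∂ψ/∂r = -24*r^3 - 45*r^2 + 6*r
∇ψ = (0, 0, -24*r^3 - 45*r^2 + 6*r)
At (-3, 1, 3): (0, 0, -1035).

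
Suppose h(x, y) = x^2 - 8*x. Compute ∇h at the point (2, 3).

(-4, 0)

∂h/∂x = 2*x - 8
∂h/∂y = 0
∇h = (2*x - 8, 0)
At (2, 3): (-4, 0).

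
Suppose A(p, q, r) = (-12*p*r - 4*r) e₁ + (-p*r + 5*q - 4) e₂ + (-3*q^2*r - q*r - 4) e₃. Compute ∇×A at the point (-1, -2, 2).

(21, 8, -2)

(∇×A)₁ = ∂A₃/∂q − ∂A₂/∂r = p - 6*q*r - r
(∇×A)₂ = ∂A₁/∂r − ∂A₃/∂p = -12*p - 4
(∇×A)₃ = ∂A₂/∂p − ∂A₁/∂q = -r
∇×A = (p - 6*q*r - r, -12*p - 4, -r)
At (-1, -2, 2): (21, 8, -2).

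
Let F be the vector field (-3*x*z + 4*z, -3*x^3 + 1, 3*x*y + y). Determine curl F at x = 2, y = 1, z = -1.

(7, -5, -36)

(∇×F)₁ = ∂F₃/∂y − ∂F₂/∂z = 3*x + 1
(∇×F)₂ = ∂F₁/∂z − ∂F₃/∂x = -3*x - 3*y + 4
(∇×F)₃ = ∂F₂/∂x − ∂F₁/∂y = -9*x^2
∇×F = (3*x + 1, -3*x - 3*y + 4, -9*x^2)
At (2, 1, -1): (7, -5, -36).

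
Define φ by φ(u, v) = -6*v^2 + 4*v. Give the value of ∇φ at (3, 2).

(0, -20)

∂φ/∂u = 0
∂φ/∂v = -12*v + 4
∇φ = (0, -12*v + 4)
At (3, 2): (0, -20).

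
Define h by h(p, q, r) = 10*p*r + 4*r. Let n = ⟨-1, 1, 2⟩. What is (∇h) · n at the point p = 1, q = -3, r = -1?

38

∂h/∂p = 10*r
∂h/∂q = 0
∂h/∂r = 10*p + 4
∇h at (1, -3, -1) = (-10, 0, 14)
∇h · n = (-10)(-1) + (0)(1) + (14)(2) = 38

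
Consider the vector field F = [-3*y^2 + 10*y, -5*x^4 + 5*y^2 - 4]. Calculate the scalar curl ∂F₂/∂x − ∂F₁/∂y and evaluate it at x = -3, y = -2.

518

∂F₂/∂x = -20*x^3
∂F₁/∂y = -6*y + 10
Scalar curl = -20*x^3 + 6*y - 10
At (-3, -2): 518.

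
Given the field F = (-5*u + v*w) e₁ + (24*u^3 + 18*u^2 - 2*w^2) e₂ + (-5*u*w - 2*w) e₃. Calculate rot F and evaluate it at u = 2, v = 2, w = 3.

(∇×F)₁ = ∂F₃/∂v − ∂F₂/∂w = 4*w
(∇×F)₂ = ∂F₁/∂w − ∂F₃/∂u = v + 5*w
(∇×F)₃ = ∂F₂/∂u − ∂F₁/∂v = 72*u^2 + 36*u - w
∇×F = (4*w, v + 5*w, 72*u^2 + 36*u - w)
At (2, 2, 3): (12, 17, 357).

(12, 17, 357)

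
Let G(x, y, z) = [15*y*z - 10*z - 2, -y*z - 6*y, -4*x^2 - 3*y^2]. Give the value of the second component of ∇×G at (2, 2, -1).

36

(∇×G)_2 = ∂G₁/∂z − ∂G₃/∂x
= 15*y - 10 − (-8*x)
= 8*x + 15*y - 10
At (2, 2, -1): 36.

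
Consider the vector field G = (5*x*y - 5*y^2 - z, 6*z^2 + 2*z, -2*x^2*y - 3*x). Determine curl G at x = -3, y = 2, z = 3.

(∇×G)₁ = ∂G₃/∂y − ∂G₂/∂z = -2*x^2 - 12*z - 2
(∇×G)₂ = ∂G₁/∂z − ∂G₃/∂x = 4*x*y + 2
(∇×G)₃ = ∂G₂/∂x − ∂G₁/∂y = -5*x + 10*y
∇×G = (-2*x^2 - 12*z - 2, 4*x*y + 2, -5*x + 10*y)
At (-3, 2, 3): (-56, -22, 35).

(-56, -22, 35)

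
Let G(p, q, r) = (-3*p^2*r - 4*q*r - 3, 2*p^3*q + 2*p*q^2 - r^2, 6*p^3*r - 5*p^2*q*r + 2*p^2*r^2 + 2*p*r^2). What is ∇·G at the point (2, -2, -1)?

76

∂G₁/∂p = -6*p*r
∂G₂/∂q = 2*p^3 + 4*p*q
∂G₃/∂r = 6*p^3 - 5*p^2*q + 4*p^2*r + 4*p*r
∇·G = 8*p^3 - 5*p^2*q + 4*p^2*r + 4*p*q - 2*p*r
At (2, -2, -1): 76.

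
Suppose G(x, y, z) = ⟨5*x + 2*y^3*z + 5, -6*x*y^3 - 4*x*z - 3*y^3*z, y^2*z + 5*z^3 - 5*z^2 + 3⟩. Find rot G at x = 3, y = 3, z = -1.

(∇×G)₁ = ∂G₃/∂y − ∂G₂/∂z = 4*x + 3*y^3 + 2*y*z
(∇×G)₂ = ∂G₁/∂z − ∂G₃/∂x = 2*y^3
(∇×G)₃ = ∂G₂/∂x − ∂G₁/∂y = -6*y^3 - 6*y^2*z - 4*z
∇×G = (4*x + 3*y^3 + 2*y*z, 2*y^3, -6*y^3 - 6*y^2*z - 4*z)
At (3, 3, -1): (87, 54, -104).

(87, 54, -104)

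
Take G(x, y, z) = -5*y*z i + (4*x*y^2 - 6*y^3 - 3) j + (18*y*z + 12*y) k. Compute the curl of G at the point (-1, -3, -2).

(∇×G)₁ = ∂G₃/∂y − ∂G₂/∂z = 18*z + 12
(∇×G)₂ = ∂G₁/∂z − ∂G₃/∂x = -5*y
(∇×G)₃ = ∂G₂/∂x − ∂G₁/∂y = 4*y^2 + 5*z
∇×G = (18*z + 12, -5*y, 4*y^2 + 5*z)
At (-1, -3, -2): (-24, 15, 26).

(-24, 15, 26)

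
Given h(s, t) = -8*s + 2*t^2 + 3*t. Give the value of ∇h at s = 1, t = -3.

(-8, -9)

∂h/∂s = -8
∂h/∂t = 4*t + 3
∇h = (-8, 4*t + 3)
At (1, -3): (-8, -9).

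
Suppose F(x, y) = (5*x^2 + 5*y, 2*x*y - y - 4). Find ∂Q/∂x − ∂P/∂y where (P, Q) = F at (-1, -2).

∂F₂/∂x = 2*y
∂F₁/∂y = 5
Scalar curl = 2*y - 5
At (-1, -2): -9.

-9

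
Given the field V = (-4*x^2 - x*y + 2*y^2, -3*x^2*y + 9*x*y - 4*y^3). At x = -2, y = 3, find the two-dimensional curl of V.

∂V₂/∂x = -6*x*y + 9*y
∂V₁/∂y = -x + 4*y
Scalar curl = -6*x*y + x + 5*y
At (-2, 3): 49.

49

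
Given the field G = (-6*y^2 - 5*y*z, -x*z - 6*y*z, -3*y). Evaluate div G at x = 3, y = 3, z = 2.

∂G₁/∂x = 0
∂G₂/∂y = -6*z
∂G₃/∂z = 0
∇·G = -6*z
At (3, 3, 2): -12.

-12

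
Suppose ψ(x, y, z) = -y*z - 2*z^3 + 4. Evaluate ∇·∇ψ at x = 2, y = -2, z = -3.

36

∂²ψ/∂x² = 0
∂²ψ/∂y² = 0
∂²ψ/∂z² = -12*z
∇²ψ = -12*z
At (2, -2, -3): 36.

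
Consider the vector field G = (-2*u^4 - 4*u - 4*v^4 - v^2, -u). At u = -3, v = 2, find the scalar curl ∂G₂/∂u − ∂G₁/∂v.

131

∂G₂/∂u = -1
∂G₁/∂v = -16*v^3 - 2*v
Scalar curl = 16*v^3 + 2*v - 1
At (-3, 2): 131.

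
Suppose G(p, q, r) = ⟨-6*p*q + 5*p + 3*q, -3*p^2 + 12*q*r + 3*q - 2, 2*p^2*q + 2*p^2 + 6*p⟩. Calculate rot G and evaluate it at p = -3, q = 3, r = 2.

(-18, 42, -3)

(∇×G)₁ = ∂G₃/∂q − ∂G₂/∂r = 2*p^2 - 12*q
(∇×G)₂ = ∂G₁/∂r − ∂G₃/∂p = -4*p*q - 4*p - 6
(∇×G)₃ = ∂G₂/∂p − ∂G₁/∂q = -3
∇×G = (2*p^2 - 12*q, -4*p*q - 4*p - 6, -3)
At (-3, 3, 2): (-18, 42, -3).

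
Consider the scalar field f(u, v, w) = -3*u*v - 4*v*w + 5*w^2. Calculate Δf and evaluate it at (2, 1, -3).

10

∂²f/∂u² = 0
∂²f/∂v² = 0
∂²f/∂w² = 10
∇²f = 10
At (2, 1, -3): 10.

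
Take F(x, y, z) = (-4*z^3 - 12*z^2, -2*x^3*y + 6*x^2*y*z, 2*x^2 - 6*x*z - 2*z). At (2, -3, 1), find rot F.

(∇×F)₁ = ∂F₃/∂y − ∂F₂/∂z = -6*x^2*y
(∇×F)₂ = ∂F₁/∂z − ∂F₃/∂x = -4*x - 12*z^2 - 18*z
(∇×F)₃ = ∂F₂/∂x − ∂F₁/∂y = -6*x^2*y + 12*x*y*z
∇×F = (-6*x^2*y, -4*x - 12*z^2 - 18*z, -6*x^2*y + 12*x*y*z)
At (2, -3, 1): (72, -38, 0).

(72, -38, 0)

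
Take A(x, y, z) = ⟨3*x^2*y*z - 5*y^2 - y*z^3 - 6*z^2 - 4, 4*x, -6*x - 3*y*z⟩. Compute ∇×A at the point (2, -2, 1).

(∇×A)₁ = ∂A₃/∂y − ∂A₂/∂z = -3*z
(∇×A)₂ = ∂A₁/∂z − ∂A₃/∂x = 3*x^2*y - 3*y*z^2 - 12*z + 6
(∇×A)₃ = ∂A₂/∂x − ∂A₁/∂y = -3*x^2*z + 10*y + z^3 + 4
∇×A = (-3*z, 3*x^2*y - 3*y*z^2 - 12*z + 6, -3*x^2*z + 10*y + z^3 + 4)
At (2, -2, 1): (-3, -24, -27).

(-3, -24, -27)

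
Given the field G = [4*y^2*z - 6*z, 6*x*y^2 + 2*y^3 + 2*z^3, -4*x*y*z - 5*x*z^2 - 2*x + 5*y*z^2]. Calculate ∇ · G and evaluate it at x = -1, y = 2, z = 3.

∂G₁/∂x = 0
∂G₂/∂y = 12*x*y + 6*y^2
∂G₃/∂z = -4*x*y - 10*x*z + 10*y*z
∇·G = 8*x*y - 10*x*z + 6*y^2 + 10*y*z
At (-1, 2, 3): 98.

98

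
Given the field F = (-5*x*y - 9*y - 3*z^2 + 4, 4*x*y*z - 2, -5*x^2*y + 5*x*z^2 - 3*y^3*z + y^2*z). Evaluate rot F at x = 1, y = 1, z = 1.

(∇×F)₁ = ∂F₃/∂y − ∂F₂/∂z = -5*x^2 - 4*x*y - 9*y^2*z + 2*y*z
(∇×F)₂ = ∂F₁/∂z − ∂F₃/∂x = 10*x*y - 5*z^2 - 6*z
(∇×F)₃ = ∂F₂/∂x − ∂F₁/∂y = 5*x + 4*y*z + 9
∇×F = (-5*x^2 - 4*x*y - 9*y^2*z + 2*y*z, 10*x*y - 5*z^2 - 6*z, 5*x + 4*y*z + 9)
At (1, 1, 1): (-16, -1, 18).

(-16, -1, 18)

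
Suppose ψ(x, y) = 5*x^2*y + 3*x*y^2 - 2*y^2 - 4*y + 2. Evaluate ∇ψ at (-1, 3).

(-3, -29)

∂ψ/∂x = 10*x*y + 3*y^2
∂ψ/∂y = 5*x^2 + 6*x*y - 4*y - 4
∇ψ = (10*x*y + 3*y^2, 5*x^2 + 6*x*y - 4*y - 4)
At (-1, 3): (-3, -29).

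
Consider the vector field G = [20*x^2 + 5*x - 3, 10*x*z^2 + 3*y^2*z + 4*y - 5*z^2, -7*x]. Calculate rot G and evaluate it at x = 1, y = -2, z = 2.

(-32, 7, 40)

(∇×G)₁ = ∂G₃/∂y − ∂G₂/∂z = -20*x*z - 3*y^2 + 10*z
(∇×G)₂ = ∂G₁/∂z − ∂G₃/∂x = 7
(∇×G)₃ = ∂G₂/∂x − ∂G₁/∂y = 10*z^2
∇×G = (-20*x*z - 3*y^2 + 10*z, 7, 10*z^2)
At (1, -2, 2): (-32, 7, 40).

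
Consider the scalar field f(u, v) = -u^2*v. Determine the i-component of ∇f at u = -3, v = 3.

18

(∇f)_1 = ∂f/∂u = -2*u*v
At (-3, 3): 18.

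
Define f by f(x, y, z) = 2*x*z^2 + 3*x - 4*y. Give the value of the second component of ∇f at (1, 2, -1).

(∇f)_2 = ∂f/∂y = -4
At (1, 2, -1): -4.

-4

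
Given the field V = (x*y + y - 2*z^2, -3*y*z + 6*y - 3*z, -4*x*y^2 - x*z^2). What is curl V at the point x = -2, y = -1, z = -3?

(-16, 25, 1)

(∇×V)₁ = ∂V₃/∂y − ∂V₂/∂z = -8*x*y + 3*y + 3
(∇×V)₂ = ∂V₁/∂z − ∂V₃/∂x = 4*y^2 + z^2 - 4*z
(∇×V)₃ = ∂V₂/∂x − ∂V₁/∂y = -x - 1
∇×V = (-8*x*y + 3*y + 3, 4*y^2 + z^2 - 4*z, -x - 1)
At (-2, -1, -3): (-16, 25, 1).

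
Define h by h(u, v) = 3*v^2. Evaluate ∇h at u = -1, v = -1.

(0, -6)

∂h/∂u = 0
∂h/∂v = 6*v
∇h = (0, 6*v)
At (-1, -1): (0, -6).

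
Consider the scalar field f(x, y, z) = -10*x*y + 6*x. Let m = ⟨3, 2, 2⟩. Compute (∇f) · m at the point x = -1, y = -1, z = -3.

68

∂f/∂x = -10*y + 6
∂f/∂y = -10*x
∂f/∂z = 0
∇f at (-1, -1, -3) = (16, 10, 0)
∇f · m = (16)(3) + (10)(2) + (0)(2) = 68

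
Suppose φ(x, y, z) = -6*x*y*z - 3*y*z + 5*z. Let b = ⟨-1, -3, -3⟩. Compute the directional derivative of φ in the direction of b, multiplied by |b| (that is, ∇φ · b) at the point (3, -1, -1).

∂φ/∂x = -6*y*z
∂φ/∂y = -6*x*z - 3*z
∂φ/∂z = -6*x*y - 3*y + 5
∇φ at (3, -1, -1) = (-6, 21, 26)
∇φ · b = (-6)(-1) + (21)(-3) + (26)(-3) = -135

-135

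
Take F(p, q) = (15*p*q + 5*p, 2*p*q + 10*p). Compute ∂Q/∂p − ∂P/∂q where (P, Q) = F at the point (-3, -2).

∂F₂/∂p = 2*q + 10
∂F₁/∂q = 15*p
Scalar curl = -15*p + 2*q + 10
At (-3, -2): 51.

51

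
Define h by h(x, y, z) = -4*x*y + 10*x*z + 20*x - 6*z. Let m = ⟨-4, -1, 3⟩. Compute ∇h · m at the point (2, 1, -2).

66

∂h/∂x = -4*y + 10*z + 20
∂h/∂y = -4*x
∂h/∂z = 10*x - 6
∇h at (2, 1, -2) = (-4, -8, 14)
∇h · m = (-4)(-4) + (-8)(-1) + (14)(3) = 66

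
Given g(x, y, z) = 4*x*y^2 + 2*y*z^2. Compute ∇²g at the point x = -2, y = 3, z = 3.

-4

∂²g/∂x² = 0
∂²g/∂y² = 8*x
∂²g/∂z² = 4*y
∇²g = 8*x + 4*y
At (-2, 3, 3): -4.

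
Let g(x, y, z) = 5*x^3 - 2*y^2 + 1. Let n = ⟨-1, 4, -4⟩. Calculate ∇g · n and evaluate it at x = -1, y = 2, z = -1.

-47

∂g/∂x = 15*x^2
∂g/∂y = -4*y
∂g/∂z = 0
∇g at (-1, 2, -1) = (15, -8, 0)
∇g · n = (15)(-1) + (-8)(4) + (0)(-4) = -47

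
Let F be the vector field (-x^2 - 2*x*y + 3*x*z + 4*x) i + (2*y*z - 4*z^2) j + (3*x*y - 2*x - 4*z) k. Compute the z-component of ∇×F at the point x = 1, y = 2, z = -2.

2

(∇×F)_3 = ∂F₂/∂x − ∂F₁/∂y
= 0 − (-2*x)
= 2*x
At (1, 2, -2): 2.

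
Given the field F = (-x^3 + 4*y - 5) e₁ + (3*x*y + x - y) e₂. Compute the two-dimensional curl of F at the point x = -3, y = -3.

-12

∂F₂/∂x = 3*y + 1
∂F₁/∂y = 4
Scalar curl = 3*y - 3
At (-3, -3): -12.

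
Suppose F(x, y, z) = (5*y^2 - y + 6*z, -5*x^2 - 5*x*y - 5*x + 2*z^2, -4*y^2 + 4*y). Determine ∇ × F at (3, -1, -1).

(16, 6, -19)

(∇×F)₁ = ∂F₃/∂y − ∂F₂/∂z = -8*y - 4*z + 4
(∇×F)₂ = ∂F₁/∂z − ∂F₃/∂x = 6
(∇×F)₃ = ∂F₂/∂x − ∂F₁/∂y = -10*x - 15*y - 4
∇×F = (-8*y - 4*z + 4, 6, -10*x - 15*y - 4)
At (3, -1, -1): (16, 6, -19).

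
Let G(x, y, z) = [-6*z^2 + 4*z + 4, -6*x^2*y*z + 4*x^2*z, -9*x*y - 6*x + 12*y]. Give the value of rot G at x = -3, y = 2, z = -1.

(111, 40, -48)

(∇×G)₁ = ∂G₃/∂y − ∂G₂/∂z = 6*x^2*y - 4*x^2 - 9*x + 12
(∇×G)₂ = ∂G₁/∂z − ∂G₃/∂x = 9*y - 12*z + 10
(∇×G)₃ = ∂G₂/∂x − ∂G₁/∂y = -12*x*y*z + 8*x*z
∇×G = (6*x^2*y - 4*x^2 - 9*x + 12, 9*y - 12*z + 10, -12*x*y*z + 8*x*z)
At (-3, 2, -1): (111, 40, -48).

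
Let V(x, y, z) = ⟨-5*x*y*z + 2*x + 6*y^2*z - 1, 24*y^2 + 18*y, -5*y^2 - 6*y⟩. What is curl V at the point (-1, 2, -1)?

(-26, 34, 29)

(∇×V)₁ = ∂V₃/∂y − ∂V₂/∂z = -10*y - 6
(∇×V)₂ = ∂V₁/∂z − ∂V₃/∂x = -5*x*y + 6*y^2
(∇×V)₃ = ∂V₂/∂x − ∂V₁/∂y = 5*x*z - 12*y*z
∇×V = (-10*y - 6, -5*x*y + 6*y^2, 5*x*z - 12*y*z)
At (-1, 2, -1): (-26, 34, 29).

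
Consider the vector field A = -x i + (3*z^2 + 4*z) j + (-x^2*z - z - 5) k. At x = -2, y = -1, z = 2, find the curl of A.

(∇×A)₁ = ∂A₃/∂y − ∂A₂/∂z = -6*z - 4
(∇×A)₂ = ∂A₁/∂z − ∂A₃/∂x = 2*x*z
(∇×A)₃ = ∂A₂/∂x − ∂A₁/∂y = 0
∇×A = (-6*z - 4, 2*x*z, 0)
At (-2, -1, 2): (-16, -8, 0).

(-16, -8, 0)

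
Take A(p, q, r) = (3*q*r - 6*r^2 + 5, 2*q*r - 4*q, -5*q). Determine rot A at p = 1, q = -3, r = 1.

(∇×A)₁ = ∂A₃/∂q − ∂A₂/∂r = -2*q - 5
(∇×A)₂ = ∂A₁/∂r − ∂A₃/∂p = 3*q - 12*r
(∇×A)₃ = ∂A₂/∂p − ∂A₁/∂q = -3*r
∇×A = (-2*q - 5, 3*q - 12*r, -3*r)
At (1, -3, 1): (1, -21, -3).

(1, -21, -3)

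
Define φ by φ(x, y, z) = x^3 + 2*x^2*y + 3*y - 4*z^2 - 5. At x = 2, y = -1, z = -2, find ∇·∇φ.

0

∂²φ/∂x² = 2*(3*x + 2*y)
∂²φ/∂y² = 0
∂²φ/∂z² = -8
∇²φ = 6*x + 4*y - 8
At (2, -1, -2): 0.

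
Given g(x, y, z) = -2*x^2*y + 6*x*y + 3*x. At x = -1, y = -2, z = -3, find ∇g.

∂g/∂x = -4*x*y + 6*y + 3
∂g/∂y = -2*x^2 + 6*x
∂g/∂z = 0
∇g = (-4*x*y + 6*y + 3, -2*x^2 + 6*x, 0)
At (-1, -2, -3): (-17, -8, 0).

(-17, -8, 0)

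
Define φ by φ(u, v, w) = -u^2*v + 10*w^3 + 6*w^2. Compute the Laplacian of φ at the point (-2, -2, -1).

-44

∂²φ/∂u² = -2*v
∂²φ/∂v² = 0
∂²φ/∂w² = 12*(5*w + 1)
∇²φ = -2*v + 60*w + 12
At (-2, -2, -1): -44.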